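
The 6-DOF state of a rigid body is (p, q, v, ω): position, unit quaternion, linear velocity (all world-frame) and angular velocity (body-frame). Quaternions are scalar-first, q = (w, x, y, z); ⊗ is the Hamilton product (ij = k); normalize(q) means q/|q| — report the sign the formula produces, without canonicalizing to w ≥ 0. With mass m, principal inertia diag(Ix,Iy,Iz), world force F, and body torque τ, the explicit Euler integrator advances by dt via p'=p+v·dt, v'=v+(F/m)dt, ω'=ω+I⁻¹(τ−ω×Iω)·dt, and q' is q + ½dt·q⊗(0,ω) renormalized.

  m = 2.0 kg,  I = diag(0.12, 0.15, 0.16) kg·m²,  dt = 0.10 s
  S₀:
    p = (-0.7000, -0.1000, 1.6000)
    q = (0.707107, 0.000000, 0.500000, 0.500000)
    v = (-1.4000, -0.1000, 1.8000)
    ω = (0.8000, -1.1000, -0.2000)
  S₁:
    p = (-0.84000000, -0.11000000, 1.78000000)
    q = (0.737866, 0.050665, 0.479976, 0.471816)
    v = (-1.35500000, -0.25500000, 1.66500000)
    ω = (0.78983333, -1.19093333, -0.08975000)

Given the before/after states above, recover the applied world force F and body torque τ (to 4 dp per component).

F = (0.9000, -3.1000, -2.7000)
τ = (-0.0100, -0.1300, 0.1500)

Δω = ω₁−ω₀ = (-0.01016667, -0.09093333, 0.11025000)
precession coupling = (0.0022, 0.0064, -0.0264)
I·α + gyro = (-0.0100, -0.1300, 0.1500)
velocity change Δv = (0.04500000, -0.15500000, -0.13500000)
F = m·Δv/dt = (0.9000, -3.1000, -2.7000)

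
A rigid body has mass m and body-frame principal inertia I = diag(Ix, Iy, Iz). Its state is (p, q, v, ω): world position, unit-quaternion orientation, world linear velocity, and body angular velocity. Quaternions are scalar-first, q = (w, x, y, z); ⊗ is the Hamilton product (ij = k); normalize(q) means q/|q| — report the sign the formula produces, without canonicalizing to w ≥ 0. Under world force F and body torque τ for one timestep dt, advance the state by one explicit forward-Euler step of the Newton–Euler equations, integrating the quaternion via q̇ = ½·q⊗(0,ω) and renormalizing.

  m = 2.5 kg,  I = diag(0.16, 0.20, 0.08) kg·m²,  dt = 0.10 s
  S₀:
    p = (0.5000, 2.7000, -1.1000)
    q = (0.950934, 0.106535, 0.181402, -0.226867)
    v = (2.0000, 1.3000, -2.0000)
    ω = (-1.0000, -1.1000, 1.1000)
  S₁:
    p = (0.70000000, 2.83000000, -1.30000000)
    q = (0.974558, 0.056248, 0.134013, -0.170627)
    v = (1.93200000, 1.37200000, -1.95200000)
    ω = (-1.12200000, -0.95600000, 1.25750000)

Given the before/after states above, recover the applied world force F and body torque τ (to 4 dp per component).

Δv = v₁−v₀ = (-0.06800000, 0.07200000, 0.04800000)
m·(v₁−v₀)/dt = (-1.7000, 1.8000, 1.2000)
rate change Δω = (-0.12200000, 0.14400000, 0.15750000)
I·α + gyro = (-0.0500, 0.2000, 0.1700)

F = (-1.7000, 1.8000, 1.2000)
τ = (-0.0500, 0.2000, 0.1700)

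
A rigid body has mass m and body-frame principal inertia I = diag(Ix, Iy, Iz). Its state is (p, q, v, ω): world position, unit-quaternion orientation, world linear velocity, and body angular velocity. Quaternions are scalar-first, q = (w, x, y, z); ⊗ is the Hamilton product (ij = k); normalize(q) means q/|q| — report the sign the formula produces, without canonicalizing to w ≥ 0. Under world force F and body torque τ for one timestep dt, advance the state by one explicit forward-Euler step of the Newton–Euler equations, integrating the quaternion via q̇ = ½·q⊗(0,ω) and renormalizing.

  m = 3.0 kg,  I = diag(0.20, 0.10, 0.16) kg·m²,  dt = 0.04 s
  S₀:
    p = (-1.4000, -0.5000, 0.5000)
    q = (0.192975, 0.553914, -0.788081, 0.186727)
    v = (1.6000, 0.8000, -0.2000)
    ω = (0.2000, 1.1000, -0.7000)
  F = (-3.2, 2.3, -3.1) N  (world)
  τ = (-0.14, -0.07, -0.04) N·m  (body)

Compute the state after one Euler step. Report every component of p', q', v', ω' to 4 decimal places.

p' = (-1.3360, -0.4680, 0.4920)
q' = (0.2106, 0.5614, -0.7751, 0.1993)
v' = (1.5573, 0.8307, -0.2413)
ω' = (0.1812, 1.0742, -0.7045)

ω×(Iω) gyroscopic = (-0.0462, -0.0056, -0.0220)
angular accel α = (-0.4690, -0.6440, -0.1125)
ω + α·dt = (0.1812, 1.0742, -0.7045)
q⊗(0,ω) = (0.8868152, 0.3848520, 0.6373577, 0.6318391)
updated quaternion q' = (0.2106, 0.5614, -0.7751, 0.1993)
linear accel F/m = (-1.0667, 0.7667, -1.0333)
p + v·dt = (-1.3360, -0.4680, 0.4920)
v' = v + a·dt = (1.5573, 0.8307, -0.2413)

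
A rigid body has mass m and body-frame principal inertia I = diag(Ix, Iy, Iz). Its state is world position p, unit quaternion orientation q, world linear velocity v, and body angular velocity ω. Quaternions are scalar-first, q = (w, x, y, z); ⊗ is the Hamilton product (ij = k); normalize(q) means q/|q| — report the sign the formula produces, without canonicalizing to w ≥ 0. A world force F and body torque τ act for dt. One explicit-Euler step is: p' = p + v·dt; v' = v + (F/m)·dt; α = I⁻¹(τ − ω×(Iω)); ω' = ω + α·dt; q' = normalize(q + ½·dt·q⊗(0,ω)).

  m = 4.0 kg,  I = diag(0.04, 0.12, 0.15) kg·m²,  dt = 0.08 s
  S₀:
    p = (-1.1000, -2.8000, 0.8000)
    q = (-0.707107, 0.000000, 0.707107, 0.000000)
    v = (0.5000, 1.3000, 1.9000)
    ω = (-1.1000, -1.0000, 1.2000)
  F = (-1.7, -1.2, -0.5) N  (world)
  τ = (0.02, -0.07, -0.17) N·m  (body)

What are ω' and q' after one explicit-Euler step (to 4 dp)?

gyro term ω×Iω = (-0.0360, 0.1452, 0.0880)
(τ − ω×Iω)/I = (1.4000, -1.7933, -1.7200)
new body rate ω' = (-0.9880, -1.1435, 1.0624)
q⊗(0,ω) = (0.7071070, 1.6263461, 0.7071070, -0.0707107)
q + ½dt·q⊗(0,ω), renormalized = (-0.6768, 0.0649, 0.7333, -0.0028)

ω' = (-0.9880, -1.1435, 1.0624)
q' = (-0.6768, 0.0649, 0.7333, -0.0028)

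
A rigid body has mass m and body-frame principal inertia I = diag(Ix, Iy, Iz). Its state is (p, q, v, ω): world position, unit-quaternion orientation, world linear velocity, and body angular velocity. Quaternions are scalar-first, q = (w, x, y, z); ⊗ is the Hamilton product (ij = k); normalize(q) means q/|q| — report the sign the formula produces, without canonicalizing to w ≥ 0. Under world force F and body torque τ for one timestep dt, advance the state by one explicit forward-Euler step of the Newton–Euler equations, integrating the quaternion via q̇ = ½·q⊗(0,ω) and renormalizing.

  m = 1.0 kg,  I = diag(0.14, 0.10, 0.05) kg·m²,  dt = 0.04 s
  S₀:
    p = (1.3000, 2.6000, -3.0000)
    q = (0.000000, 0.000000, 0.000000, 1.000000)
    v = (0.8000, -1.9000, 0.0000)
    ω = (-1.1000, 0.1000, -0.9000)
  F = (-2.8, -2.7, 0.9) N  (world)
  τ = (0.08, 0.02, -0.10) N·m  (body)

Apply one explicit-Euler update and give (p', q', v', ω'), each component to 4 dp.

p + v·dt = (1.3320, 2.5240, -3.0000)
new velocity v' = (0.6880, -2.0080, 0.0360)
precession coupling ω×(Iω) = (0.0045, 0.0891, 0.0044)
angular accel α = (0.5393, -0.6910, -2.0880)
ω + α·dt = (-1.0784, 0.0724, -0.9835)
2q̇ = q⊗(0,ω) = (0.9000000, -0.1000000, -1.1000000, 0.0000000)
q' = normalize(q + ½dt·q⊗(0,ω)) = (0.0180, -0.0020, -0.0220, 0.9996)

p' = (1.3320, 2.5240, -3.0000)
q' = (0.0180, -0.0020, -0.0220, 0.9996)
v' = (0.6880, -2.0080, 0.0360)
ω' = (-1.0784, 0.0724, -0.9835)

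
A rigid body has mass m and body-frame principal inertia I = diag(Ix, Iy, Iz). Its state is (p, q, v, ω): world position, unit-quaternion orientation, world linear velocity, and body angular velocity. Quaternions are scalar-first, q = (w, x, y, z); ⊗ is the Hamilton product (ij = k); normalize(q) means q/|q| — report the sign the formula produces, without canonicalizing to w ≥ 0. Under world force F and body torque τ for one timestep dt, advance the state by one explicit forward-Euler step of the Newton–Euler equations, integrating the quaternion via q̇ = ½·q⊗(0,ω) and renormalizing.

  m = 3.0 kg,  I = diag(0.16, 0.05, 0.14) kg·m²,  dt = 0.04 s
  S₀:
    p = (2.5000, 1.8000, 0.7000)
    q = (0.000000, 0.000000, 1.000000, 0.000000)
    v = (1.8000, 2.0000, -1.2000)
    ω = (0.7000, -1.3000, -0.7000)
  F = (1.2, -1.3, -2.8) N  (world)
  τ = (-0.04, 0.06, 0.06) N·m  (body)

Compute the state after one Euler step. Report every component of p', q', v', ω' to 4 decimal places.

ω×(Iω) gyroscopic = (0.0819, -0.0098, 0.1001)
angular accel α = (-0.7619, 1.3960, -0.2864)
new body rate ω' = (0.6695, -1.2442, -0.7115)
2q̇ = q⊗(0,ω) = (1.3000000, -0.7000000, 0.0000000, -0.7000000)
q + ½dt·q⊗(0,ω), renormalized = (0.0260, -0.0140, 0.9995, -0.0140)
a = F/m = (0.4000, -0.4333, -0.9333)
new position p' = (2.5720, 1.8800, 0.6520)
v' = v + a·dt = (1.8160, 1.9827, -1.2373)

p' = (2.5720, 1.8800, 0.6520)
q' = (0.0260, -0.0140, 0.9995, -0.0140)
v' = (1.8160, 1.9827, -1.2373)
ω' = (0.6695, -1.2442, -0.7115)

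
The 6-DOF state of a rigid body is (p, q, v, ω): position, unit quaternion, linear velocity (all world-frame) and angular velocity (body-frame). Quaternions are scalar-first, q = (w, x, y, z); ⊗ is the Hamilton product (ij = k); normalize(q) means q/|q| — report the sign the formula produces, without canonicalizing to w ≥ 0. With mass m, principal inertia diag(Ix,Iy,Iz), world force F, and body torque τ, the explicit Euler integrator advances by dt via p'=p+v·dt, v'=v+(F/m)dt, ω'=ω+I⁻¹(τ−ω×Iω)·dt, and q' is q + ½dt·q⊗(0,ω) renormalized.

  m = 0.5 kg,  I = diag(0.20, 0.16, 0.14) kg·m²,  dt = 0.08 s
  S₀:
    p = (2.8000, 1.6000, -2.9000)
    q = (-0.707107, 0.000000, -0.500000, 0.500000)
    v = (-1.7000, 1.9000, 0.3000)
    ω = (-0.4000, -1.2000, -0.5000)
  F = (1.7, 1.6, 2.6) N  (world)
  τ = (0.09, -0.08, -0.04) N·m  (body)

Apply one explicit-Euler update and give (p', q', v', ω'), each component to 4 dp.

a = F/m = (3.4000, 3.2000, 5.2000)
p + v·dt = (2.6640, 1.7520, -2.8760)
new velocity v' = (-1.4280, 2.1560, 0.7160)
α = I⁻¹(τ − ω×Iω) = (0.5100, -0.5750, -0.1486)
ω' = ω + α·dt = (-0.3592, -1.2460, -0.5119)
q⊗(0,ω) = (-0.3500000, 1.1328428, 0.6485284, 0.1535535)
updated quaternion q' = (-0.7200, 0.0452, -0.4734, 0.5054)

p' = (2.6640, 1.7520, -2.8760)
q' = (-0.7200, 0.0452, -0.4734, 0.5054)
v' = (-1.4280, 2.1560, 0.7160)
ω' = (-0.3592, -1.2460, -0.5119)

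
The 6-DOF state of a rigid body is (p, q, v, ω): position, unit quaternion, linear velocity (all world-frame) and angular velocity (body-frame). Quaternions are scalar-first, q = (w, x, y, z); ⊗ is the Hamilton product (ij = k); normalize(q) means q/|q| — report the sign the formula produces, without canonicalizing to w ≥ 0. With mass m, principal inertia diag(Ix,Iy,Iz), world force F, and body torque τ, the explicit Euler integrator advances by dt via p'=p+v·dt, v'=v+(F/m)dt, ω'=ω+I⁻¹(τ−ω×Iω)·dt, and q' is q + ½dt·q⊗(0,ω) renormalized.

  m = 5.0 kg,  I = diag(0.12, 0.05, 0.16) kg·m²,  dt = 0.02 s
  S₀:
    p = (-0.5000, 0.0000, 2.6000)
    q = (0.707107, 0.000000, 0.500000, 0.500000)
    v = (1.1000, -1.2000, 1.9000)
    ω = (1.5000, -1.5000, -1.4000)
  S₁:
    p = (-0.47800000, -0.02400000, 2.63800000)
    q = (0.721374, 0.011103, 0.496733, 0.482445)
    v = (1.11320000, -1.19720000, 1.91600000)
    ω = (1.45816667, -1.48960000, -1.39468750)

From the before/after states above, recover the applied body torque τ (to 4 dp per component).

rate change Δω = (-0.04183333, 0.01040000, 0.00531250)
gyro term ω₀×Iω₀ = (0.2310, 0.0840, 0.1575)
τ = I·(Δω/dt) + ω₀×(Iω₀) = (-0.0200, 0.1100, 0.2000)

τ = (-0.0200, 0.1100, 0.2000)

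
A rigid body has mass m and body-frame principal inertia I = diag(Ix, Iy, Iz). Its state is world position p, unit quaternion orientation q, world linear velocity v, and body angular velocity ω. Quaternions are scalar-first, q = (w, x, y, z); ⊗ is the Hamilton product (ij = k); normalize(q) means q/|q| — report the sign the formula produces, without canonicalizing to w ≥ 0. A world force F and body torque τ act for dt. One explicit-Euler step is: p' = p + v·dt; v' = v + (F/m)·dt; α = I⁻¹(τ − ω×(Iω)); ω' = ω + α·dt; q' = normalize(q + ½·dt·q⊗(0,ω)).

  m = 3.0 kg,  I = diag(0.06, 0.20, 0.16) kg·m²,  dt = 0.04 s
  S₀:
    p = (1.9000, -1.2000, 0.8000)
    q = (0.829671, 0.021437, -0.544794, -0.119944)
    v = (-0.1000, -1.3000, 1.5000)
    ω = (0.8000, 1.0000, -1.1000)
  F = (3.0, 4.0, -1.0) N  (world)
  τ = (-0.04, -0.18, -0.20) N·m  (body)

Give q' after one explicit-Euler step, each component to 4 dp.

Hamilton product q⊗(0,ω) = (0.3957060, 1.3829542, 0.7572965, -0.4553659)
updated quaternion q' = (0.8371, 0.0491, -0.5293, -0.1290)

q' = (0.8371, 0.0491, -0.5293, -0.1290)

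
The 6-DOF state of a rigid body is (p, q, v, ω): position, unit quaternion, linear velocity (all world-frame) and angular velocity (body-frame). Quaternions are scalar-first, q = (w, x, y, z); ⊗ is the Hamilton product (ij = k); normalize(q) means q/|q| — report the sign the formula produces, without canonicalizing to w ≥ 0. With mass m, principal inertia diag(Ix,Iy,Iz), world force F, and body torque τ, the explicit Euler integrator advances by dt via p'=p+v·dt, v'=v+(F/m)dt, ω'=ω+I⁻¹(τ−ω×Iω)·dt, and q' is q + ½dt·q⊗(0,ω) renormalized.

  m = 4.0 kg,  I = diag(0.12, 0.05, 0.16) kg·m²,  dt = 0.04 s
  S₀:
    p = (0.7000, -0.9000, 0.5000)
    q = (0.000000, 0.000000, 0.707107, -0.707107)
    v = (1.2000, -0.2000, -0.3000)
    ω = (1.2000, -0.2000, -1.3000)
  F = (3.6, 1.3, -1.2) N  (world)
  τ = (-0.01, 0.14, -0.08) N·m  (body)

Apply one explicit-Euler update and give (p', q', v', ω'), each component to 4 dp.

p' = (0.7480, -0.9080, 0.4880)
q' = (-0.0155, -0.0212, 0.6897, -0.7236)
v' = (1.2360, -0.1870, -0.3120)
ω' = (1.1871, -0.1379, -1.3242)

linear accel F/m = (0.9000, 0.3250, -0.3000)
p + v·dt = (0.7480, -0.9080, 0.4880)
v' = v + a·dt = (1.2360, -0.1870, -0.3120)
ω×(Iω) gyroscopic = (0.0286, 0.0624, 0.0168)
(τ − ω×Iω)/I = (-0.3217, 1.5520, -0.6050)
ω' = ω + α·dt = (1.1871, -0.1379, -1.3242)
Hamilton product q⊗(0,ω) = (-0.7778177, -1.0606605, -0.8485284, -0.8485284)
q + ½dt·q⊗(0,ω), renormalized = (-0.0155, -0.0212, 0.6897, -0.7236)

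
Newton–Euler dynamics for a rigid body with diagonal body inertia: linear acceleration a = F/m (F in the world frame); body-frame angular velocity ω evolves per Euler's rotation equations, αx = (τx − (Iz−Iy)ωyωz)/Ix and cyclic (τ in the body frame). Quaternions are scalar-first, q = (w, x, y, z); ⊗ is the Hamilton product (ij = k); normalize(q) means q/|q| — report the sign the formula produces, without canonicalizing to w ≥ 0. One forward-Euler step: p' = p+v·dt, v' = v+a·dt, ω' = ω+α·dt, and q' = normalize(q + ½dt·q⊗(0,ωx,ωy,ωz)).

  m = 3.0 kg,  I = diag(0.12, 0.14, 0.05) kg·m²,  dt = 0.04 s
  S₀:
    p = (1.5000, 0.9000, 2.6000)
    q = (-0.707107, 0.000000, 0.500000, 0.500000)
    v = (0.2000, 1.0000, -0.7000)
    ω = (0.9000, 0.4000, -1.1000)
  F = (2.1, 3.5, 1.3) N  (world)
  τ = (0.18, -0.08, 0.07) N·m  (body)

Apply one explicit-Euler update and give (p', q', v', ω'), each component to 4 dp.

linear accel F/m = (0.7000, 1.1667, 0.4333)
p + v·dt = (1.5080, 0.9400, 2.5720)
new velocity v' = (0.2280, 1.0467, -0.6827)
gyro term ω×Iω = (0.0396, -0.0693, 0.0072)
angular accel α = (1.1700, -0.0764, 1.2560)
new body rate ω' = (0.9468, 0.3969, -1.0498)
2q̇ = q⊗(0,ω) = (0.3500000, -1.3863963, 0.1671572, 0.3278177)
q' = normalize(q + ½dt·q⊗(0,ω)) = (-0.6998, -0.0277, 0.5031, 0.5063)

p' = (1.5080, 0.9400, 2.5720)
q' = (-0.6998, -0.0277, 0.5031, 0.5063)
v' = (0.2280, 1.0467, -0.6827)
ω' = (0.9468, 0.3969, -1.0498)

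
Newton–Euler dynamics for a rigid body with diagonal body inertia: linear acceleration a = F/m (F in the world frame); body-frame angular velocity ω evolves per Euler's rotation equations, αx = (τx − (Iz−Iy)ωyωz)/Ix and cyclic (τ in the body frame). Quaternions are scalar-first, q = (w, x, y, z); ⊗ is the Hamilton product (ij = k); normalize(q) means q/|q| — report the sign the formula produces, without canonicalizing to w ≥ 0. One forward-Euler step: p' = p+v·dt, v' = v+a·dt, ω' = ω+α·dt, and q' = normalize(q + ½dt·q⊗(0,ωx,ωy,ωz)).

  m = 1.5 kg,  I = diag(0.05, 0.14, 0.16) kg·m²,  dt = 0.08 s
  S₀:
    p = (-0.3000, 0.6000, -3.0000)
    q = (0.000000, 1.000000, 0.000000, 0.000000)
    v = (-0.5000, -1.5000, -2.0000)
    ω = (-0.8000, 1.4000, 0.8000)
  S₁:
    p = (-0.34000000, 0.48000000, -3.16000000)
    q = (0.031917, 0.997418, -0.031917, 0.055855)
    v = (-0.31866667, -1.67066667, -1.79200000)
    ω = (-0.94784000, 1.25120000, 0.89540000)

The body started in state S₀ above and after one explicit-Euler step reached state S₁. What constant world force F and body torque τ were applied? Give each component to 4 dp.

ω₁ − ω₀ = (-0.14784000, -0.14880000, 0.09540000)
gyro term ω₀×Iω₀ = (0.0224, 0.0704, -0.1008)
I·α + gyro = (-0.0700, -0.1900, 0.0900)
velocity change Δv = (0.18133333, -0.17066667, 0.20800000)
m·(v₁−v₀)/dt = (3.4000, -3.2000, 3.9000)

F = (3.4000, -3.2000, 3.9000)
τ = (-0.0700, -0.1900, 0.0900)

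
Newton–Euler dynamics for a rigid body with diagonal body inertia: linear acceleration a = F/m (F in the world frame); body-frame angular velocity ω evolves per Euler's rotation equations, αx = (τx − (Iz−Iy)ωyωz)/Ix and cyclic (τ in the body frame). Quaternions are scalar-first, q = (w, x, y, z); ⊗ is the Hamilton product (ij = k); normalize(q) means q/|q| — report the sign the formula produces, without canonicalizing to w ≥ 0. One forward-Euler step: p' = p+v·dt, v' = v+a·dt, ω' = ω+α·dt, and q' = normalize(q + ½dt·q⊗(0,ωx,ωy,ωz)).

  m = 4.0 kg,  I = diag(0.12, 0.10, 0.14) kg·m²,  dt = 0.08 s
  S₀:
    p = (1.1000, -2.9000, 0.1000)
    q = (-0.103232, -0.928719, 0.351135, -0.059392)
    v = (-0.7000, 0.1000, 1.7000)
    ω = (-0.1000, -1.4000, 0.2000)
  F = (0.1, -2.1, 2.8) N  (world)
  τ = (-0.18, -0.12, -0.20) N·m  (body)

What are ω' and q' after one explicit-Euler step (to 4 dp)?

ω' = (-0.2125, -1.4963, 0.0873)
q' = (-0.0867, -0.9273, 0.3640, -0.0068)

ω×(Iω) gyroscopic = (-0.0112, 0.0004, -0.0028)
(τ − ω×Iω)/I = (-1.4067, -1.2040, -1.4086)
ω' = ω + α·dt = (-0.2125, -1.4963, 0.0873)
q⊗(0,ω) = (0.4105955, -0.0025986, 0.3362078, 1.3146737)
q' = normalize(q + ½dt·q⊗(0,ω)) = (-0.0867, -0.9273, 0.3640, -0.0068)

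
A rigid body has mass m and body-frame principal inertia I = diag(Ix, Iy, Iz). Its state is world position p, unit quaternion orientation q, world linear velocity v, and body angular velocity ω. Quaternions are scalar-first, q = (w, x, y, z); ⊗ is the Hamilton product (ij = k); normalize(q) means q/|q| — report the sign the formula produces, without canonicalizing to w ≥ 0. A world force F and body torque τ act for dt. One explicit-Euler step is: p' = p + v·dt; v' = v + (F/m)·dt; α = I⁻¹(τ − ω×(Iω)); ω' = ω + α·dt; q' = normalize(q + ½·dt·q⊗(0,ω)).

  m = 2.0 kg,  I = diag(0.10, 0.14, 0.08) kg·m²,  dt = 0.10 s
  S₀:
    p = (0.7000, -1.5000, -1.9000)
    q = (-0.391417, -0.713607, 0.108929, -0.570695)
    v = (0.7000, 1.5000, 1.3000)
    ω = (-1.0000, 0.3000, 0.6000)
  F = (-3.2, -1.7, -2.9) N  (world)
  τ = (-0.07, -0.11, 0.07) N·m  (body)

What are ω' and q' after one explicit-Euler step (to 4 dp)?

ω' = (-1.0592, 0.2300, 0.7025)
q' = (-0.4109, -0.6810, 0.1527, -0.5866)

precession coupling ω×(Iω) = (-0.0108, -0.0120, -0.0120)
α = I⁻¹(τ − ω×Iω) = (-0.5920, -0.7000, 1.0250)
new body rate ω' = (-1.0592, 0.2300, 0.7025)
Hamilton product q⊗(0,ω) = (-0.4038687, 0.6279829, 0.8814341, -0.3400033)
q' = normalize(q + ½dt·q⊗(0,ω)) = (-0.4109, -0.6810, 0.1527, -0.5866)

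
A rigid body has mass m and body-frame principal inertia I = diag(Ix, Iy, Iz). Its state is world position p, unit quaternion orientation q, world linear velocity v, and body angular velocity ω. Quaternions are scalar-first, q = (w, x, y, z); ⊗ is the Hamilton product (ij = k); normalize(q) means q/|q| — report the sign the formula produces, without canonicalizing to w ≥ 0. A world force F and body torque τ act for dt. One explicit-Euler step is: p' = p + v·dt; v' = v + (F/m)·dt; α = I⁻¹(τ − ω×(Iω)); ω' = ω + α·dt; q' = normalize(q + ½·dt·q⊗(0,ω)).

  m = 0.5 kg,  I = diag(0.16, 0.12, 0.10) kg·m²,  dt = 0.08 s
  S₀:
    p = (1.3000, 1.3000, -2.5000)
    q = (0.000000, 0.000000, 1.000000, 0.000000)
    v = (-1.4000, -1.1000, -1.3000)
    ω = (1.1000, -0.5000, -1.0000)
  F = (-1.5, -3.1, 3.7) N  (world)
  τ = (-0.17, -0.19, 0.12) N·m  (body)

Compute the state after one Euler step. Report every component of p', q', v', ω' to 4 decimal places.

p' = (1.1880, 1.2120, -2.6040)
q' = (0.0200, -0.0399, 0.9980, -0.0439)
v' = (-1.6400, -1.5960, -0.7080)
ω' = (1.0200, -0.5827, -0.9216)

p' = p + v·dt = (1.1880, 1.2120, -2.6040)
new velocity v' = (-1.6400, -1.5960, -0.7080)
gyro term ω×Iω = (-0.0100, -0.0660, 0.0220)
(τ − ω×Iω)/I = (-1.0000, -1.0333, 0.9800)
ω' = ω + α·dt = (1.0200, -0.5827, -0.9216)
2q̇ = q⊗(0,ω) = (0.5000000, -1.0000000, 0.0000000, -1.1000000)
q + ½dt·q⊗(0,ω), renormalized = (0.0200, -0.0399, 0.9980, -0.0439)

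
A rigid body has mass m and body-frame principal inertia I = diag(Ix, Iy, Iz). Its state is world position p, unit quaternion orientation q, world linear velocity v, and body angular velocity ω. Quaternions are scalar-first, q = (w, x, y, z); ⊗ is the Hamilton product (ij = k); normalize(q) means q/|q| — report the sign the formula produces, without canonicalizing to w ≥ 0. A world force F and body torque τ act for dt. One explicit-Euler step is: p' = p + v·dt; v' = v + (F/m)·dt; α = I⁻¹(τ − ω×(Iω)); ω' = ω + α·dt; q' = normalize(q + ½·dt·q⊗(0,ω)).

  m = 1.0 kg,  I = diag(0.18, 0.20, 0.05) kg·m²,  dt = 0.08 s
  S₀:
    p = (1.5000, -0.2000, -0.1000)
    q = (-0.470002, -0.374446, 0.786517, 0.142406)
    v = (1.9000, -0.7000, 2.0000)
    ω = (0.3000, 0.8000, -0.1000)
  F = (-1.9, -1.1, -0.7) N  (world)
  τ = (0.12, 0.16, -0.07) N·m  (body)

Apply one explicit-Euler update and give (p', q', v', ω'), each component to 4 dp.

p' = (1.6520, -0.2560, 0.0600)
q' = (-0.4898, -0.3876, 0.7712, 0.1228)
v' = (1.7480, -0.7880, 1.9440)
ω' = (0.3480, 0.8656, -0.2197)

linear accel F/m = (-1.9000, -1.1000, -0.7000)
p' = p + v·dt = (1.6520, -0.2560, 0.0600)
v + (F/m)dt = (1.7480, -0.7880, 1.9440)
gyro term ω×Iω = (0.0120, -0.0039, 0.0048)
angular accel α = (0.6000, 0.8195, -1.4960)
new body rate ω' = (0.3480, 0.8656, -0.2197)
2q̇ = q⊗(0,ω) = (-0.5026392, -0.3335771, -0.3707244, -0.4885117)
q' = normalize(q + ½dt·q⊗(0,ω)) = (-0.4898, -0.3876, 0.7712, 0.1228)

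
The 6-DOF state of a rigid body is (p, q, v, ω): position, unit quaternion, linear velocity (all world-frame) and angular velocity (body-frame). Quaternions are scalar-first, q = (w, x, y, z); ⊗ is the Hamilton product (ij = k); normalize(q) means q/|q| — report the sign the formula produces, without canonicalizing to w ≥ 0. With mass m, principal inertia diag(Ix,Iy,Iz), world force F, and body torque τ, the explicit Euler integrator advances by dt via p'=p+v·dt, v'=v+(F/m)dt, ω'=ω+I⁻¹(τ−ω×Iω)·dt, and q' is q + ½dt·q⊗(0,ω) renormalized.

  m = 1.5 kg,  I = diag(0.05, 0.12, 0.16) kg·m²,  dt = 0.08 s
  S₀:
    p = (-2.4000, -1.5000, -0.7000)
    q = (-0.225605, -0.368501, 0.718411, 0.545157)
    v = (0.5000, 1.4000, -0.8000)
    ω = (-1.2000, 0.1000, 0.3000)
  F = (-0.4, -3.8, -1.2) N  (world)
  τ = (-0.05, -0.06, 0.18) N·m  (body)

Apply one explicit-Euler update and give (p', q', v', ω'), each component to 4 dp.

a = (-0.2667, -2.5333, -0.8000)
p + v·dt = (-2.3600, -1.3880, -0.7640)
v + (F/m)dt = (0.4787, 1.1973, -0.8640)
gyro term ω×Iω = (0.0012, 0.0396, -0.0084)
angular accel α = (-1.0240, -0.8300, 1.1775)
ω' = ω + α·dt = (-1.2819, 0.0336, 0.3942)
2q̇ = q⊗(0,ω) = (-0.6775894, 0.4317336, -0.5661986, 0.7575616)
updated quaternion q' = (-0.2524, -0.3508, 0.6949, 0.5748)

p' = (-2.3600, -1.3880, -0.7640)
q' = (-0.2524, -0.3508, 0.6949, 0.5748)
v' = (0.4787, 1.1973, -0.8640)
ω' = (-1.2819, 0.0336, 0.3942)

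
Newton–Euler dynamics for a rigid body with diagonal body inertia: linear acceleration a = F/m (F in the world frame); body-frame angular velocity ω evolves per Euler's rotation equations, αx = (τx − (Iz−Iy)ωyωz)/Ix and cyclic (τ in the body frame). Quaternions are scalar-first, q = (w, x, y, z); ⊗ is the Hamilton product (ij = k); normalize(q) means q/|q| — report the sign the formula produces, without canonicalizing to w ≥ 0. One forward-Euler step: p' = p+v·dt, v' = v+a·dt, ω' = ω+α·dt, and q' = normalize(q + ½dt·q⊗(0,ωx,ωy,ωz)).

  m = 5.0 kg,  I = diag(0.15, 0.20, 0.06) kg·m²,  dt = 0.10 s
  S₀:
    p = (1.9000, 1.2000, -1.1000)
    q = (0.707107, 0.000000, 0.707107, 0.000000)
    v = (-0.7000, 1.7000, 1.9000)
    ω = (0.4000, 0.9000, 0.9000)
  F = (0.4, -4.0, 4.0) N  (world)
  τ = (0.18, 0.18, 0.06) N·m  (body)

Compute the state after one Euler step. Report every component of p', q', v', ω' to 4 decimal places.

p' = (1.8300, 1.3700, -0.9100)
q' = (0.6738, 0.0459, 0.7373, 0.0176)
v' = (-0.6920, 1.6200, 1.9800)
ω' = (0.5956, 0.9738, 0.9700)

ω×(Iω) gyroscopic = (-0.1134, 0.0324, 0.0180)
(τ − ω×Iω)/I = (1.9560, 0.7380, 0.7000)
ω + α·dt = (0.5956, 0.9738, 0.9700)
2q̇ = q⊗(0,ω) = (-0.6363963, 0.9192391, 0.6363963, 0.3535535)
updated quaternion q' = (0.6738, 0.0459, 0.7373, 0.0176)
p + v·dt = (1.8300, 1.3700, -0.9100)
v' = v + a·dt = (-0.6920, 1.6200, 1.9800)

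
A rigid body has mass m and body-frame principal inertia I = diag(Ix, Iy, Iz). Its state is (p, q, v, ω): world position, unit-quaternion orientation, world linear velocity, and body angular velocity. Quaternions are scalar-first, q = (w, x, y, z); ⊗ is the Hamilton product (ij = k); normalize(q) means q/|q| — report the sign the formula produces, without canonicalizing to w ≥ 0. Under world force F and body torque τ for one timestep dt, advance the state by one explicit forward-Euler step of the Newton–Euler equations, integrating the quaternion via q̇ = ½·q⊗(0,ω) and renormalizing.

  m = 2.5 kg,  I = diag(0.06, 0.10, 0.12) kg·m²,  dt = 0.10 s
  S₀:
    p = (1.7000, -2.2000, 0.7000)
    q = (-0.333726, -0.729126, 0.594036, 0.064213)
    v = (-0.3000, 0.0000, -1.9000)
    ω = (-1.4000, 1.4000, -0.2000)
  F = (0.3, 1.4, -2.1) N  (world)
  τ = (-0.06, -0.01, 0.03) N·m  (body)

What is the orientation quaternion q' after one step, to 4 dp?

2q̇ = q⊗(0,ω) = (-1.8395842, 0.2585110, -0.7029398, -0.1223808)
q' = normalize(q + ½dt·q⊗(0,ω)) = (-0.4236, -0.7127, 0.5561, 0.0578)

q' = (-0.4236, -0.7127, 0.5561, 0.0578)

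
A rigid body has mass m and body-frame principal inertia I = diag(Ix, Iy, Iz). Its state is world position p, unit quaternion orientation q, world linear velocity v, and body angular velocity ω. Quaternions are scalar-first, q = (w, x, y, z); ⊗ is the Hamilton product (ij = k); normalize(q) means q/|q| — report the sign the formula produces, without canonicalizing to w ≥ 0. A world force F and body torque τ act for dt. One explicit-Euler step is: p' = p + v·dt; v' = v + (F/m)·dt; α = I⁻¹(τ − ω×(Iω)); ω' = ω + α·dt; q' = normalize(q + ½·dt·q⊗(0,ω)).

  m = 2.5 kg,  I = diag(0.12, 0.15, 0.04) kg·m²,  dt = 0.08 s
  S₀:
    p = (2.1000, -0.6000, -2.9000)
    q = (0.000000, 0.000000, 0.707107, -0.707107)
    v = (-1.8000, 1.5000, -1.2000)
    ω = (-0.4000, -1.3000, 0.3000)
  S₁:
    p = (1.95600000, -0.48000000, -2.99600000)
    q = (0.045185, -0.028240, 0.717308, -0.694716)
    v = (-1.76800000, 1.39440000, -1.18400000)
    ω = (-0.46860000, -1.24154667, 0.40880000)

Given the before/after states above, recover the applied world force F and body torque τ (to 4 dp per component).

F = (1.0000, -3.3000, 0.5000)
τ = (-0.0600, 0.1000, 0.0700)

Δω = ω₁−ω₀ = (-0.06860000, 0.05845333, 0.10880000)
gyro term ω₀×Iω₀ = (0.0429, -0.0096, 0.0156)
τ = I·(Δω/dt) + ω₀×(Iω₀) = (-0.0600, 0.1000, 0.0700)
Δv = v₁−v₀ = (0.03200000, -0.10560000, 0.01600000)
F = m·Δv/dt = (1.0000, -3.3000, 0.5000)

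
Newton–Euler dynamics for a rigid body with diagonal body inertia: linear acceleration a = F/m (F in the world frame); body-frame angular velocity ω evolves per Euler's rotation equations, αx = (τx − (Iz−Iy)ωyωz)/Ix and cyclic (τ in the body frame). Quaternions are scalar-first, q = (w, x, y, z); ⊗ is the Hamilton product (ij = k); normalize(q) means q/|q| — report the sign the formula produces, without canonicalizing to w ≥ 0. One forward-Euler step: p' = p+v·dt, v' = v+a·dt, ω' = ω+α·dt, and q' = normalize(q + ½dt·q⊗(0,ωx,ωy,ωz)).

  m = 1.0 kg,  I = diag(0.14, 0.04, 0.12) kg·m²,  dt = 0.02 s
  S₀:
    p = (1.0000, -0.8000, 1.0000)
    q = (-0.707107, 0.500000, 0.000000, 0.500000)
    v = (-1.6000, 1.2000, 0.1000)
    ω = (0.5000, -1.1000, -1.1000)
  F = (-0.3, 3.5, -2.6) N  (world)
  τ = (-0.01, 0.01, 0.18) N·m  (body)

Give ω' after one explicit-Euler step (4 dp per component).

ω' = (0.4847, -1.0895, -1.0792)

ω×(Iω) gyroscopic = (0.0968, -0.0110, 0.0550)
α = I⁻¹(τ − ω×Iω) = (-0.7629, 0.5250, 1.0417)
new body rate ω' = (0.4847, -1.0895, -1.0792)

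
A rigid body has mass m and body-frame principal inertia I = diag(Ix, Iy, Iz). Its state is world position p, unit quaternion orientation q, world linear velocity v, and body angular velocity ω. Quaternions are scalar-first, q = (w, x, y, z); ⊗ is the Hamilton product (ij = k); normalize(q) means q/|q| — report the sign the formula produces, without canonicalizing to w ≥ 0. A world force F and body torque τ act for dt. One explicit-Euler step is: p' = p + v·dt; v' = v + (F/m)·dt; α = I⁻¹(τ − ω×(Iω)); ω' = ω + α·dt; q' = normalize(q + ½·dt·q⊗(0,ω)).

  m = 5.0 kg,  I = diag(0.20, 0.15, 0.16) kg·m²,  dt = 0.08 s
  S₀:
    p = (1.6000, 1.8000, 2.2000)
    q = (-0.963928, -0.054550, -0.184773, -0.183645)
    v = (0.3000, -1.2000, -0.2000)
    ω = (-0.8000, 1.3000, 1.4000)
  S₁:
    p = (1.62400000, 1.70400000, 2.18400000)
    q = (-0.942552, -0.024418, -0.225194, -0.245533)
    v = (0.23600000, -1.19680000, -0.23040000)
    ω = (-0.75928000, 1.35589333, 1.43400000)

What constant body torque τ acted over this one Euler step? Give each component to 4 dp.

ω₁ − ω₀ = (0.04072000, 0.05589333, 0.03400000)
ω₀×(Iω₀) = (0.0182, -0.0448, 0.0520)
applied torque τ = (0.1200, 0.0600, 0.1200)

τ = (0.1200, 0.0600, 0.1200)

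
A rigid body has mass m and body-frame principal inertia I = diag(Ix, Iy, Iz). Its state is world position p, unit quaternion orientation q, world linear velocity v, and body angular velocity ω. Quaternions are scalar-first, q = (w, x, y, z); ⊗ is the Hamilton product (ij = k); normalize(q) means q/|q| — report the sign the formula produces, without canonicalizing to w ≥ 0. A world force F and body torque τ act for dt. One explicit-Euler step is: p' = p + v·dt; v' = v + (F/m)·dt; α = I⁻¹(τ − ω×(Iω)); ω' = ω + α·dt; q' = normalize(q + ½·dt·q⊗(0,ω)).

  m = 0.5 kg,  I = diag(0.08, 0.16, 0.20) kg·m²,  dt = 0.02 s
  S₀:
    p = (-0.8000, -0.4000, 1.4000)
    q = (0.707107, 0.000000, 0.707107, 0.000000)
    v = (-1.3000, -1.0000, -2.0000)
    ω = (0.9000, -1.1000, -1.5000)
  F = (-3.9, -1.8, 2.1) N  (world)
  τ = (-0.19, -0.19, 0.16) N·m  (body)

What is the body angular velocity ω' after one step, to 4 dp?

ω' = (0.8360, -1.1440, -1.4761)

angular accel α = (-3.2000, -2.2000, 1.1960)
new body rate ω' = (0.8360, -1.1440, -1.4761)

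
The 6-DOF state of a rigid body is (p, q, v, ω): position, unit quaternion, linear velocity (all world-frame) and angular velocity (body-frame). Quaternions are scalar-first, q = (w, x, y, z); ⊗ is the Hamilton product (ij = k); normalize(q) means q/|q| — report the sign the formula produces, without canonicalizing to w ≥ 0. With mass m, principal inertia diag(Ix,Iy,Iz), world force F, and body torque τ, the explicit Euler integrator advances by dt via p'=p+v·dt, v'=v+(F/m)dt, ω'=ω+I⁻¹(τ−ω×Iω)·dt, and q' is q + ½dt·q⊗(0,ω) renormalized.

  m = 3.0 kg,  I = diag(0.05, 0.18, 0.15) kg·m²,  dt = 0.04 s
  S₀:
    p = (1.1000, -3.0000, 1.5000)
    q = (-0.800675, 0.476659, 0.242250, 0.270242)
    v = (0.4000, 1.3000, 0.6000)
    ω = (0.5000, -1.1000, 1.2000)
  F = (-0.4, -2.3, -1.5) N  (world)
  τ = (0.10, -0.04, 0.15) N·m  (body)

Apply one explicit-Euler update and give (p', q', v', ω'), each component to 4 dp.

p' = (1.1160, -2.9480, 1.5240)
q' = (-0.8061, 0.4801, 0.2510, 0.2380)
v' = (0.3947, 1.2693, 0.5800)
ω' = (0.5483, -1.0956, 1.2591)

gyro term ω×Iω = (0.0396, -0.0600, -0.0715)
α = I⁻¹(τ − ω×Iω) = (1.2080, 0.1111, 1.4767)
ω + α·dt = (0.5483, -1.0956, 1.2591)
2q̇ = q⊗(0,ω) = (-0.2961449, 0.1876287, 0.4438727, -1.6062599)
q + ½dt·q⊗(0,ω), renormalized = (-0.8061, 0.4801, 0.2510, 0.2380)
a = F/m = (-0.1333, -0.7667, -0.5000)
new position p' = (1.1160, -2.9480, 1.5240)
v' = v + a·dt = (0.3947, 1.2693, 0.5800)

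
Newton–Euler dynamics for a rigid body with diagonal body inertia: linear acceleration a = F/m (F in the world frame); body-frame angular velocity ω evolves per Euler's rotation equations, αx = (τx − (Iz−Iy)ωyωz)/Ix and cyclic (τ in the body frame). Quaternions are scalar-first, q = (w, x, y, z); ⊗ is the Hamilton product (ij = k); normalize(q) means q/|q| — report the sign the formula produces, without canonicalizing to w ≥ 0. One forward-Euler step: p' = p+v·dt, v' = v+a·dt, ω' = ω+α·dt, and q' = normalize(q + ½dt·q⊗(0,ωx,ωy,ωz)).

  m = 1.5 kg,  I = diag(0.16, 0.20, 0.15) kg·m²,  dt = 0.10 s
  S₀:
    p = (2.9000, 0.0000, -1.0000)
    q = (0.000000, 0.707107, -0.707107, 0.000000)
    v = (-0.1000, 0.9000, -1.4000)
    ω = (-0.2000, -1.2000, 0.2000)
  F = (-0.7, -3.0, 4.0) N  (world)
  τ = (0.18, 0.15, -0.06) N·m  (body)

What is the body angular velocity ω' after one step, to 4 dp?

ω' = (-0.0950, -1.1248, 0.1536)

gyro term ω×Iω = (0.0120, -0.0004, 0.0096)
(τ − ω×Iω)/I = (1.0500, 0.7520, -0.4640)
ω + α·dt = (-0.0950, -1.1248, 0.1536)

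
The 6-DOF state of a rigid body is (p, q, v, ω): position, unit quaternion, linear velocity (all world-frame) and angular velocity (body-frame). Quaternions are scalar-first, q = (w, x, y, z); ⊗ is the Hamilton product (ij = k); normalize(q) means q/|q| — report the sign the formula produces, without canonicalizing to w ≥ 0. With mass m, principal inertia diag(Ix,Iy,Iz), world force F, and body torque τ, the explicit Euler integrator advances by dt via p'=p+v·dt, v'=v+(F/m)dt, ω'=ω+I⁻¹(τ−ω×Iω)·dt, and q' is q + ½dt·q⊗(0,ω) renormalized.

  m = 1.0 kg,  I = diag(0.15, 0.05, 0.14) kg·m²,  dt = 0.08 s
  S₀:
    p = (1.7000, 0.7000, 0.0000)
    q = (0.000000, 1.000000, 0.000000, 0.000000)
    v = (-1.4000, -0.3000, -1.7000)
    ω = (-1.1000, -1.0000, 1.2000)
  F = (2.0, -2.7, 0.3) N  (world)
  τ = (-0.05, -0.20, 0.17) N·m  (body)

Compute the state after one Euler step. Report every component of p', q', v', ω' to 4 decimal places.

p' = (1.5880, 0.6760, -0.1360)
q' = (0.0439, 0.9971, -0.0479, -0.0399)
v' = (-1.2400, -0.5160, -1.6760)
ω' = (-1.0691, -1.2989, 1.3600)

(τ − ω×Iω)/I = (0.3867, -3.7360, 2.0000)
ω' = ω + α·dt = (-1.0691, -1.2989, 1.3600)
q⊗(0,ω) = (1.1000000, 0.0000000, -1.2000000, -1.0000000)
q' = normalize(q + ½dt·q⊗(0,ω)) = (0.0439, 0.9971, -0.0479, -0.0399)
linear accel F/m = (2.0000, -2.7000, 0.3000)
new position p' = (1.5880, 0.6760, -0.1360)
v' = v + a·dt = (-1.2400, -0.5160, -1.6760)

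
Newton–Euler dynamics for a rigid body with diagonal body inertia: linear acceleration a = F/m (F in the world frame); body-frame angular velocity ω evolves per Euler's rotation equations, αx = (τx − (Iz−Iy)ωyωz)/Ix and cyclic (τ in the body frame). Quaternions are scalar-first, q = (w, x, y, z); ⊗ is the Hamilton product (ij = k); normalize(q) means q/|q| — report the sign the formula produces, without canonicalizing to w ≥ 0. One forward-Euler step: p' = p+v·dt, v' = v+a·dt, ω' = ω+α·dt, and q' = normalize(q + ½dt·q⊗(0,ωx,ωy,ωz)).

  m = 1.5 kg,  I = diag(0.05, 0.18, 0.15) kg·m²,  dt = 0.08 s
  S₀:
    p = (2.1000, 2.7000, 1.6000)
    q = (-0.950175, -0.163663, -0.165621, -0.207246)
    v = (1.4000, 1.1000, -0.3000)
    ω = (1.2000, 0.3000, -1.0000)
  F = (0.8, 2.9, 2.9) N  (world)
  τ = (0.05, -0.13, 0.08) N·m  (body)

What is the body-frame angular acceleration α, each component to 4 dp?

precession coupling ω×(Iω) = (0.0090, 0.1200, 0.0468)
angular accel α = (0.8200, -1.3889, 0.2213)

α = (0.8200, -1.3889, 0.2213)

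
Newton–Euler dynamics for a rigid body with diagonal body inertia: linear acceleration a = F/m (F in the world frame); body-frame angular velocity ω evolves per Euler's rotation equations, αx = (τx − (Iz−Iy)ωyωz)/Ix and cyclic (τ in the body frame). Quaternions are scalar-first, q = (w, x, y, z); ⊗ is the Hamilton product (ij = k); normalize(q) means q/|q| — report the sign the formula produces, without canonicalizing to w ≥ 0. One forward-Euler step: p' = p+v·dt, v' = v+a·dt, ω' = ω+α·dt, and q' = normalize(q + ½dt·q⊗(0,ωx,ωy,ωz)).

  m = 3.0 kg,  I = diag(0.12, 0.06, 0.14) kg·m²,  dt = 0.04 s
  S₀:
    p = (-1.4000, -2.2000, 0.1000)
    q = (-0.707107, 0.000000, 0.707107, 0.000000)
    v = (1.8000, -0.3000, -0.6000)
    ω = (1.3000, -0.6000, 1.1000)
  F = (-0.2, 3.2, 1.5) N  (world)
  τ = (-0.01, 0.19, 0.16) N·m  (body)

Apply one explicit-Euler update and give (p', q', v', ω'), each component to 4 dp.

(τ − ω×Iω)/I = (0.3567, 3.6433, 0.8086)
ω + α·dt = (1.3143, -0.4543, 1.1323)
Hamilton product q⊗(0,ω) = (0.4242642, -0.1414214, 0.4242642, -1.6970568)
q' = normalize(q + ½dt·q⊗(0,ω)) = (-0.6982, -0.0028, 0.7151, -0.0339)
a = F/m = (-0.0667, 1.0667, 0.5000)
p + v·dt = (-1.3280, -2.2120, 0.0760)
new velocity v' = (1.7973, -0.2573, -0.5800)

p' = (-1.3280, -2.2120, 0.0760)
q' = (-0.6982, -0.0028, 0.7151, -0.0339)
v' = (1.7973, -0.2573, -0.5800)
ω' = (1.3143, -0.4543, 1.1323)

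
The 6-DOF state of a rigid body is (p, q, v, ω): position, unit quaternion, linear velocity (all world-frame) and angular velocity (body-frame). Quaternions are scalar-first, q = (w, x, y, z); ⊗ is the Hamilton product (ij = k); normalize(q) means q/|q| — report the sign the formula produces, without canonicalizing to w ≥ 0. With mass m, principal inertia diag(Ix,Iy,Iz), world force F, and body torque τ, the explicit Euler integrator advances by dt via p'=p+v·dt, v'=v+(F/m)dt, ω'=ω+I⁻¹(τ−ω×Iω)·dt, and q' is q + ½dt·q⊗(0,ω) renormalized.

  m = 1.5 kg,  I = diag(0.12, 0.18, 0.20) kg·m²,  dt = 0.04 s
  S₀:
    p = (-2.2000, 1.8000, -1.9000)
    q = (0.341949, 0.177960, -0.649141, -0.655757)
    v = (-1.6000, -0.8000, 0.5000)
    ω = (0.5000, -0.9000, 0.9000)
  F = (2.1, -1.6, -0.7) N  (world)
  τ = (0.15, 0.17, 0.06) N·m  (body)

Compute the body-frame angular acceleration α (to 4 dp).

α = (1.3850, 1.1444, 0.4350)

ω×(Iω) gyroscopic = (-0.0162, -0.0360, -0.0270)
(τ − ω×Iω)/I = (1.3850, 1.1444, 0.4350)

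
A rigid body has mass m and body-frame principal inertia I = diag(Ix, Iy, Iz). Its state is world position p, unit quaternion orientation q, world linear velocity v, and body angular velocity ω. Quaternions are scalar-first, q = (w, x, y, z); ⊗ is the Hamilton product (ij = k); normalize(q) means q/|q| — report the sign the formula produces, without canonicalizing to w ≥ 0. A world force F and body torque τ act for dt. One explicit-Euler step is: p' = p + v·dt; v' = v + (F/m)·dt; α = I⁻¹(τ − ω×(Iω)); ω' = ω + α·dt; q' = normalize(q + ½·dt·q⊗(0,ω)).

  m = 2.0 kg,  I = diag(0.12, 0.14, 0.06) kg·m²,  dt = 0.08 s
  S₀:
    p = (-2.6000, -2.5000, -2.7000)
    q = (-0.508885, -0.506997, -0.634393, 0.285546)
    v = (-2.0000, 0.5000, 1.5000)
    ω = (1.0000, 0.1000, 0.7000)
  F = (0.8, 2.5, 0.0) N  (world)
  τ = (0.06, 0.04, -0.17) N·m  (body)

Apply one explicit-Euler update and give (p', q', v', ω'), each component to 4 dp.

a = F/m = (0.4000, 1.2500, 0.0000)
p' = p + v·dt = (-2.7600, -2.4600, -2.5800)
v' = v + a·dt = (-1.9680, 0.6000, 1.5000)
ω×(Iω) gyroscopic = (-0.0056, 0.0420, 0.0020)
angular accel α = (0.5467, -0.0143, -2.8667)
ω' = ω + α·dt = (1.0437, 0.0989, 0.4707)
2q̇ = q⊗(0,ω) = (0.3705541, -0.9815147, 0.5895554, 0.2274738)
q + ½dt·q⊗(0,ω), renormalized = (-0.4935, -0.5456, -0.6101, 0.2943)

p' = (-2.7600, -2.4600, -2.5800)
q' = (-0.4935, -0.5456, -0.6101, 0.2943)
v' = (-1.9680, 0.6000, 1.5000)
ω' = (1.0437, 0.0989, 0.4707)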